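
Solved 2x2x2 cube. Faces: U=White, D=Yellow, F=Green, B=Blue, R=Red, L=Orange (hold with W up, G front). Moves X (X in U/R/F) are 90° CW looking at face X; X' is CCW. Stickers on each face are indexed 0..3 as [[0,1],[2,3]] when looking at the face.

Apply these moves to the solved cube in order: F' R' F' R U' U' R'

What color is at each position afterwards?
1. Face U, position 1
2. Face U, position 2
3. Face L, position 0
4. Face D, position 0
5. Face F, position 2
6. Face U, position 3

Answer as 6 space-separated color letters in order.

After move 1 (F'): F=GGGG U=WWRR R=YRYR D=OOYY L=OWOW
After move 2 (R'): R=RRYY U=WBRB F=GWGR D=OGYG B=YBOB
After move 3 (F'): F=WRGG U=WBRY R=GROY D=WWYG L=OBOR
After move 4 (R): R=OGYR U=WRRG F=WWGG D=WOYY B=YBBB
After move 5 (U'): U=RGWR F=OBGG R=WWYR B=OGBB L=YBOR
After move 6 (U'): U=GRRW F=YBGG R=OBYR B=WWBB L=OGOR
After move 7 (R'): R=BROY U=GBRW F=YRGW D=WBYG B=YWOB
Query 1: U[1] = B
Query 2: U[2] = R
Query 3: L[0] = O
Query 4: D[0] = W
Query 5: F[2] = G
Query 6: U[3] = W

Answer: B R O W G W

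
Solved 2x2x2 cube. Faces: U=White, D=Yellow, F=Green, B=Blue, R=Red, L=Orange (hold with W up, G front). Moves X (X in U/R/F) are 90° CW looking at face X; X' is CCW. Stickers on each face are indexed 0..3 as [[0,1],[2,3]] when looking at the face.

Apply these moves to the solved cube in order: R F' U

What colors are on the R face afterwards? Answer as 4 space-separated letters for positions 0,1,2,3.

Answer: W B Y R

Derivation:
After move 1 (R): R=RRRR U=WGWG F=GYGY D=YBYB B=WBWB
After move 2 (F'): F=YYGG U=WGRR R=BRYR D=OOYB L=OGOW
After move 3 (U): U=RWRG F=BRGG R=WBYR B=OGWB L=YYOW
Query: R face = WBYR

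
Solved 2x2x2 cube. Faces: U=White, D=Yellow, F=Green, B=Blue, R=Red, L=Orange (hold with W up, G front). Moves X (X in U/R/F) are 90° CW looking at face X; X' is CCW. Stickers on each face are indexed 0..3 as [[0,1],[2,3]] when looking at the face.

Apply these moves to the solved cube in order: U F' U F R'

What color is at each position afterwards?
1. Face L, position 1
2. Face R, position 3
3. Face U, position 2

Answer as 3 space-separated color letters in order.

After move 1 (U): U=WWWW F=RRGG R=BBRR B=OOBB L=GGOO
After move 2 (F'): F=RGRG U=WWBR R=YBYR D=GOYY L=GWOW
After move 3 (U): U=BWRW F=YBRG R=OOYR B=GWBB L=RGOW
After move 4 (F): F=RYGB U=BWWG R=ROWR D=YOYY L=RGOO
After move 5 (R'): R=ORRW U=BBWG F=RWGG D=YYYB B=YWOB
Query 1: L[1] = G
Query 2: R[3] = W
Query 3: U[2] = W

Answer: G W W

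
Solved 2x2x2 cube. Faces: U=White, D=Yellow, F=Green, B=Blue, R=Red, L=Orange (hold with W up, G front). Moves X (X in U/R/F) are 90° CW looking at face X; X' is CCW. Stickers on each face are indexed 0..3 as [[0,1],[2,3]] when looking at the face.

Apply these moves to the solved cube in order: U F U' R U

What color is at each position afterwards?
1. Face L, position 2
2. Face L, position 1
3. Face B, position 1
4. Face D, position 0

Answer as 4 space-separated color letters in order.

Answer: O B O R

Derivation:
After move 1 (U): U=WWWW F=RRGG R=BBRR B=OOBB L=GGOO
After move 2 (F): F=GRGR U=WWOG R=WBWR D=RBYY L=GYOY
After move 3 (U'): U=WGWO F=GYGR R=GRWR B=WBBB L=OOOY
After move 4 (R): R=WGRR U=WYWR F=GBGY D=RBYW B=OBGB
After move 5 (U): U=WWRY F=WGGY R=OBRR B=OOGB L=GBOY
Query 1: L[2] = O
Query 2: L[1] = B
Query 3: B[1] = O
Query 4: D[0] = R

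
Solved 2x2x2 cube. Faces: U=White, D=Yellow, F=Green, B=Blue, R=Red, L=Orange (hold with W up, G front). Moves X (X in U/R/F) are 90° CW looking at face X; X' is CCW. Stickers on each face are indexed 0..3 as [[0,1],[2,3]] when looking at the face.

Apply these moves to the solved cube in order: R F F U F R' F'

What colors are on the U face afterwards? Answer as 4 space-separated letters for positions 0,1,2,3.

After move 1 (R): R=RRRR U=WGWG F=GYGY D=YBYB B=WBWB
After move 2 (F): F=GGYY U=WGOO R=WRGR D=RRYB L=OYOB
After move 3 (F): F=YGYG U=WGBY R=OROR D=GWYB L=OROR
After move 4 (U): U=BWYG F=ORYG R=WBOR B=ORWB L=YGOR
After move 5 (F): F=YOGR U=BWRG R=YBGR D=OWYB L=YGOW
After move 6 (R'): R=BRYG U=BWRO F=YWGG D=OOYR B=BRWB
After move 7 (F'): F=WGYG U=BWBY R=OROG D=GWYR L=YOOR
Query: U face = BWBY

Answer: B W B Y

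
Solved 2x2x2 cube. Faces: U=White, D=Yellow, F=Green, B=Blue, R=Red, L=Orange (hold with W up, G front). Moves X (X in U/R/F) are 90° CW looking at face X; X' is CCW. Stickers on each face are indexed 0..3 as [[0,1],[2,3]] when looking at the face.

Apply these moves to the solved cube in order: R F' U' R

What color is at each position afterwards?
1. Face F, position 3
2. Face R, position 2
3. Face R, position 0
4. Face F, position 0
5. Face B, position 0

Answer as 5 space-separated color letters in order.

Answer: B R Y O R

Derivation:
After move 1 (R): R=RRRR U=WGWG F=GYGY D=YBYB B=WBWB
After move 2 (F'): F=YYGG U=WGRR R=BRYR D=OOYB L=OGOW
After move 3 (U'): U=GRWR F=OGGG R=YYYR B=BRWB L=WBOW
After move 4 (R): R=YYRY U=GGWG F=OOGB D=OWYB B=RRRB
Query 1: F[3] = B
Query 2: R[2] = R
Query 3: R[0] = Y
Query 4: F[0] = O
Query 5: B[0] = R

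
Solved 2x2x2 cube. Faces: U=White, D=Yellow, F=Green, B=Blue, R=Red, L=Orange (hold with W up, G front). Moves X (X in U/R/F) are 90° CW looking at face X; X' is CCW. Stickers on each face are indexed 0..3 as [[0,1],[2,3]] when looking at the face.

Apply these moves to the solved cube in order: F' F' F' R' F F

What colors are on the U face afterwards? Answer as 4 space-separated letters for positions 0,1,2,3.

After move 1 (F'): F=GGGG U=WWRR R=YRYR D=OOYY L=OWOW
After move 2 (F'): F=GGGG U=WWYY R=OROR D=WWYY L=OROR
After move 3 (F'): F=GGGG U=WWOO R=WRWR D=RRYY L=OYOY
After move 4 (R'): R=RRWW U=WBOB F=GWGO D=RGYG B=YBRB
After move 5 (F): F=GGOW U=WBYY R=ORBW D=WRYG L=OROG
After move 6 (F): F=OGWG U=WBGR R=YRYW D=BOYG L=OWOR
Query: U face = WBGR

Answer: W B G R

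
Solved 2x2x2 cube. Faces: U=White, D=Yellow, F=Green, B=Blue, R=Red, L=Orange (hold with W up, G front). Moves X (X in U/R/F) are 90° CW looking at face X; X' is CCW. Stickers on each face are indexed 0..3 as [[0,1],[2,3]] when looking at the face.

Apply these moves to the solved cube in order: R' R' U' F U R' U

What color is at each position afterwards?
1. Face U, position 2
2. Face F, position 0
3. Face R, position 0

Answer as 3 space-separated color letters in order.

After move 1 (R'): R=RRRR U=WBWB F=GWGW D=YGYG B=YBYB
After move 2 (R'): R=RRRR U=WYWY F=GBGB D=YWYW B=GBGB
After move 3 (U'): U=YYWW F=OOGB R=GBRR B=RRGB L=GBOO
After move 4 (F): F=GOBO U=YYOB R=WBWR D=RGYW L=GYOW
After move 5 (U): U=OYBY F=WBBO R=RRWR B=GYGB L=GOOW
After move 6 (R'): R=RRRW U=OGBG F=WYBY D=RBYO B=WYGB
After move 7 (U): U=BOGG F=RRBY R=WYRW B=GOGB L=WYOW
Query 1: U[2] = G
Query 2: F[0] = R
Query 3: R[0] = W

Answer: G R W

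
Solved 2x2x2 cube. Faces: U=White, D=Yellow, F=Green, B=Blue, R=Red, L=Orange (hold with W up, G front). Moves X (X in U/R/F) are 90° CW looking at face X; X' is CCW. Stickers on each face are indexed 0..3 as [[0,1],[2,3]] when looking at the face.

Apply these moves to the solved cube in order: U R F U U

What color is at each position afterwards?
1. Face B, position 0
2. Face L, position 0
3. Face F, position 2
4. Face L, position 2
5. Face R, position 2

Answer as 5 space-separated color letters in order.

Answer: G W Y O G

Derivation:
After move 1 (U): U=WWWW F=RRGG R=BBRR B=OOBB L=GGOO
After move 2 (R): R=RBRB U=WRWG F=RYGY D=YBYO B=WOWB
After move 3 (F): F=GRYY U=WROG R=WBGB D=RRYO L=GYOB
After move 4 (U): U=OWGR F=WBYY R=WOGB B=GYWB L=GROB
After move 5 (U): U=GORW F=WOYY R=GYGB B=GRWB L=WBOB
Query 1: B[0] = G
Query 2: L[0] = W
Query 3: F[2] = Y
Query 4: L[2] = O
Query 5: R[2] = G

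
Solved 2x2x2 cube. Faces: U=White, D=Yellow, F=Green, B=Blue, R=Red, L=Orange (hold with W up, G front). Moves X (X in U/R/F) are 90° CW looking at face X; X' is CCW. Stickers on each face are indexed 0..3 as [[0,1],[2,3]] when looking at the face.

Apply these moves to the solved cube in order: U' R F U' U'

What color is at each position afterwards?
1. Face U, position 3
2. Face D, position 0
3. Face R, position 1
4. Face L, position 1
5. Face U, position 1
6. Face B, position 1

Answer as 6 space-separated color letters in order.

Answer: W R Y G O O

Derivation:
After move 1 (U'): U=WWWW F=OOGG R=GGRR B=RRBB L=BBOO
After move 2 (R): R=RGRG U=WOWG F=OYGY D=YBYR B=WRWB
After move 3 (F): F=GOYY U=WOOB R=WGGG D=RRYR L=BYOB
After move 4 (U'): U=OBWO F=BYYY R=GOGG B=WGWB L=WROB
After move 5 (U'): U=BOOW F=WRYY R=BYGG B=GOWB L=WGOB
Query 1: U[3] = W
Query 2: D[0] = R
Query 3: R[1] = Y
Query 4: L[1] = G
Query 5: U[1] = O
Query 6: B[1] = O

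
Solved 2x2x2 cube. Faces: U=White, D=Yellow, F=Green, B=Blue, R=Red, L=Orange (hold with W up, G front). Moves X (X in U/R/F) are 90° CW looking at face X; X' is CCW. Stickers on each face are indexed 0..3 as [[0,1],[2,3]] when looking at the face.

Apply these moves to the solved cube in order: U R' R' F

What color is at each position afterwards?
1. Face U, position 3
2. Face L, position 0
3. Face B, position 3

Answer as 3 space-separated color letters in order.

After move 1 (U): U=WWWW F=RRGG R=BBRR B=OOBB L=GGOO
After move 2 (R'): R=BRBR U=WBWO F=RWGW D=YRYG B=YOYB
After move 3 (R'): R=RRBB U=WYWY F=RBGO D=YWYW B=GORB
After move 4 (F): F=GROB U=WYOG R=WRYB D=BRYW L=GYOW
Query 1: U[3] = G
Query 2: L[0] = G
Query 3: B[3] = B

Answer: G G B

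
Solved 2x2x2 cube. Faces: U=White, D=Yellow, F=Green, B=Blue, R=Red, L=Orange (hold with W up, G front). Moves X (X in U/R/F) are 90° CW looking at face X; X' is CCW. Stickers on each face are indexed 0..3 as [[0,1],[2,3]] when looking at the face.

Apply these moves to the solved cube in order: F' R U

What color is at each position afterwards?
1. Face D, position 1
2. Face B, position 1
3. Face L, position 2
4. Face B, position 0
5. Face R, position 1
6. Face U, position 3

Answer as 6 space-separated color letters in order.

After move 1 (F'): F=GGGG U=WWRR R=YRYR D=OOYY L=OWOW
After move 2 (R): R=YYRR U=WGRG F=GOGY D=OBYB B=RBWB
After move 3 (U): U=RWGG F=YYGY R=RBRR B=OWWB L=GOOW
Query 1: D[1] = B
Query 2: B[1] = W
Query 3: L[2] = O
Query 4: B[0] = O
Query 5: R[1] = B
Query 6: U[3] = G

Answer: B W O O B G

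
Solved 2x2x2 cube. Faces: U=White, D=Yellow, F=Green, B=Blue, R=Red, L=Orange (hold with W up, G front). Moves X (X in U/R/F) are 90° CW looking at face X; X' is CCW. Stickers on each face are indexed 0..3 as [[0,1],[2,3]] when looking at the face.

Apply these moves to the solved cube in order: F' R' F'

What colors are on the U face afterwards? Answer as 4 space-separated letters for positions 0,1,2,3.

Answer: W B R Y

Derivation:
After move 1 (F'): F=GGGG U=WWRR R=YRYR D=OOYY L=OWOW
After move 2 (R'): R=RRYY U=WBRB F=GWGR D=OGYG B=YBOB
After move 3 (F'): F=WRGG U=WBRY R=GROY D=WWYG L=OBOR
Query: U face = WBRY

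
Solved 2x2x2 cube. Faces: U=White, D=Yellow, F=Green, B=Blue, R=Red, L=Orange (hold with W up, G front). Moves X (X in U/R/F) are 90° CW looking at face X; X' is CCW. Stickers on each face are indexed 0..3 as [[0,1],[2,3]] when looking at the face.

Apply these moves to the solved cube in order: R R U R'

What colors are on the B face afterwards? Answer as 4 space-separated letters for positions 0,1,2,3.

Answer: W O W B

Derivation:
After move 1 (R): R=RRRR U=WGWG F=GYGY D=YBYB B=WBWB
After move 2 (R): R=RRRR U=WYWY F=GBGB D=YWYW B=GBGB
After move 3 (U): U=WWYY F=RRGB R=GBRR B=OOGB L=GBOO
After move 4 (R'): R=BRGR U=WGYO F=RWGY D=YRYB B=WOWB
Query: B face = WOWB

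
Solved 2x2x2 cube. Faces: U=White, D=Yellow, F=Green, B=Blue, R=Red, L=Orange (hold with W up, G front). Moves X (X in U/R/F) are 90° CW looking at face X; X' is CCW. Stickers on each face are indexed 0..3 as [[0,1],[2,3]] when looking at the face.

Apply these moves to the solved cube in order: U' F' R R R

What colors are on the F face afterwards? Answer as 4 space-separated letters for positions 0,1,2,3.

Answer: O W O R

Derivation:
After move 1 (U'): U=WWWW F=OOGG R=GGRR B=RRBB L=BBOO
After move 2 (F'): F=OGOG U=WWGR R=YGYR D=BOYY L=BWOW
After move 3 (R): R=YYRG U=WGGG F=OOOY D=BBYR B=RRWB
After move 4 (R): R=RYGY U=WOGY F=OBOR D=BWYR B=GRGB
After move 5 (R): R=GRYY U=WBGR F=OWOR D=BGYG B=YROB
Query: F face = OWOR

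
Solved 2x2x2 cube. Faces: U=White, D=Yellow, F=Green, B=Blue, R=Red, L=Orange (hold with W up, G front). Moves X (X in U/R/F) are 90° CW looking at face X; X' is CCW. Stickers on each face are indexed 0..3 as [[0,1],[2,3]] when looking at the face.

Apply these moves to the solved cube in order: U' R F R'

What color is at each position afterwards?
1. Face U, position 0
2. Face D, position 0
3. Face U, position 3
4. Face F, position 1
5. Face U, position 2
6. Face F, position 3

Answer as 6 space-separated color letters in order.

Answer: W R W O O B

Derivation:
After move 1 (U'): U=WWWW F=OOGG R=GGRR B=RRBB L=BBOO
After move 2 (R): R=RGRG U=WOWG F=OYGY D=YBYR B=WRWB
After move 3 (F): F=GOYY U=WOOB R=WGGG D=RRYR L=BYOB
After move 4 (R'): R=GGWG U=WWOW F=GOYB D=ROYY B=RRRB
Query 1: U[0] = W
Query 2: D[0] = R
Query 3: U[3] = W
Query 4: F[1] = O
Query 5: U[2] = O
Query 6: F[3] = B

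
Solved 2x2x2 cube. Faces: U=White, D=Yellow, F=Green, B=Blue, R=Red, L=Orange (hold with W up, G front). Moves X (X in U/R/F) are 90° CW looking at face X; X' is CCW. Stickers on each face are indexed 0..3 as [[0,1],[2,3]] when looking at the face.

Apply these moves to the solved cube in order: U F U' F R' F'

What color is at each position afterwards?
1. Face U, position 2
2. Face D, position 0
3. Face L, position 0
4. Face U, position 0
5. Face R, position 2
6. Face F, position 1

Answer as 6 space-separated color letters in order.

Answer: R R O W W O

Derivation:
After move 1 (U): U=WWWW F=RRGG R=BBRR B=OOBB L=GGOO
After move 2 (F): F=GRGR U=WWOG R=WBWR D=RBYY L=GYOY
After move 3 (U'): U=WGWO F=GYGR R=GRWR B=WBBB L=OOOY
After move 4 (F): F=GGRY U=WGYO R=WROR D=WGYY L=OROB
After move 5 (R'): R=RRWO U=WBYW F=GGRO D=WGYY B=YBGB
After move 6 (F'): F=GOGR U=WBRW R=GRWO D=RBYY L=OWOY
Query 1: U[2] = R
Query 2: D[0] = R
Query 3: L[0] = O
Query 4: U[0] = W
Query 5: R[2] = W
Query 6: F[1] = O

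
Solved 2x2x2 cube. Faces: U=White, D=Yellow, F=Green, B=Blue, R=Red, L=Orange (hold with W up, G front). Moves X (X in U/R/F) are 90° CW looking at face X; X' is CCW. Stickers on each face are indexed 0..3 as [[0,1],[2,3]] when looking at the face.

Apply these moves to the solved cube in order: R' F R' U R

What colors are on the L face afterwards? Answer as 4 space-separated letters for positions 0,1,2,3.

After move 1 (R'): R=RRRR U=WBWB F=GWGW D=YGYG B=YBYB
After move 2 (F): F=GGWW U=WBOO R=WRBR D=RRYG L=OYOG
After move 3 (R'): R=RRWB U=WYOY F=GBWO D=RGYW B=GBRB
After move 4 (U): U=OWYY F=RRWO R=GBWB B=OYRB L=GBOG
After move 5 (R): R=WGBB U=ORYO F=RGWW D=RRYO B=YYWB
Query: L face = GBOG

Answer: G B O G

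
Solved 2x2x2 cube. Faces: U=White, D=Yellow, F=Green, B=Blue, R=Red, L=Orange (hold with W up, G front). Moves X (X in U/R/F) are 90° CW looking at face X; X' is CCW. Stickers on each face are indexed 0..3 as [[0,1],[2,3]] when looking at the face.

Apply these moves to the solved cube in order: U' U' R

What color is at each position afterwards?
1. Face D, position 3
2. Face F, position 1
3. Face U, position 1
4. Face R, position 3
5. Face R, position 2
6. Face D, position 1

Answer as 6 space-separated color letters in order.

After move 1 (U'): U=WWWW F=OOGG R=GGRR B=RRBB L=BBOO
After move 2 (U'): U=WWWW F=BBGG R=OORR B=GGBB L=RROO
After move 3 (R): R=RORO U=WBWG F=BYGY D=YBYG B=WGWB
Query 1: D[3] = G
Query 2: F[1] = Y
Query 3: U[1] = B
Query 4: R[3] = O
Query 5: R[2] = R
Query 6: D[1] = B

Answer: G Y B O R B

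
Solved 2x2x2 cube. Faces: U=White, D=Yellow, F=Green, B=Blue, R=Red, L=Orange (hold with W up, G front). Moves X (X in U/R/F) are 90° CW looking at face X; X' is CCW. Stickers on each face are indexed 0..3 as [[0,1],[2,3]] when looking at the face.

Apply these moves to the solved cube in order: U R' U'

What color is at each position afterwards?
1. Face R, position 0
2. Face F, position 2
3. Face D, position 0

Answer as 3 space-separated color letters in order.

Answer: R G Y

Derivation:
After move 1 (U): U=WWWW F=RRGG R=BBRR B=OOBB L=GGOO
After move 2 (R'): R=BRBR U=WBWO F=RWGW D=YRYG B=YOYB
After move 3 (U'): U=BOWW F=GGGW R=RWBR B=BRYB L=YOOO
Query 1: R[0] = R
Query 2: F[2] = G
Query 3: D[0] = Y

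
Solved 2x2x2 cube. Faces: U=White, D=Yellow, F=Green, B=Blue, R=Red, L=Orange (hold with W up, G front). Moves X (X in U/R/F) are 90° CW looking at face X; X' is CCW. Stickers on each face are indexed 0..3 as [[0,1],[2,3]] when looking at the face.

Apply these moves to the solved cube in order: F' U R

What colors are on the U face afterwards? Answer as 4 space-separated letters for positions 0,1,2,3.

After move 1 (F'): F=GGGG U=WWRR R=YRYR D=OOYY L=OWOW
After move 2 (U): U=RWRW F=YRGG R=BBYR B=OWBB L=GGOW
After move 3 (R): R=YBRB U=RRRG F=YOGY D=OBYO B=WWWB
Query: U face = RRRG

Answer: R R R G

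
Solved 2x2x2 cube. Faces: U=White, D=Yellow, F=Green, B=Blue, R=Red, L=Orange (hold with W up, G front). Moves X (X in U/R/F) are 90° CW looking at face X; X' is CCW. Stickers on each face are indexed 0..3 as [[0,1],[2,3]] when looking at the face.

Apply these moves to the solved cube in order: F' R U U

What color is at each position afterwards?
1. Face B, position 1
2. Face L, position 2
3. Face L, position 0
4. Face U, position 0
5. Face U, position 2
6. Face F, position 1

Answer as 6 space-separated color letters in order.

After move 1 (F'): F=GGGG U=WWRR R=YRYR D=OOYY L=OWOW
After move 2 (R): R=YYRR U=WGRG F=GOGY D=OBYB B=RBWB
After move 3 (U): U=RWGG F=YYGY R=RBRR B=OWWB L=GOOW
After move 4 (U): U=GRGW F=RBGY R=OWRR B=GOWB L=YYOW
Query 1: B[1] = O
Query 2: L[2] = O
Query 3: L[0] = Y
Query 4: U[0] = G
Query 5: U[2] = G
Query 6: F[1] = B

Answer: O O Y G G B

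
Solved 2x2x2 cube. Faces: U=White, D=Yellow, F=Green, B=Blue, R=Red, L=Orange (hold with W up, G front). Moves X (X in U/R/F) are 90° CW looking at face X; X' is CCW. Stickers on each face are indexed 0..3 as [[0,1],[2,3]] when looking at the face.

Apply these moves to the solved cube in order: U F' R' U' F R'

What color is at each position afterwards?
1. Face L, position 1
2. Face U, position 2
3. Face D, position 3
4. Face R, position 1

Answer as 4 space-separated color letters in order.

Answer: G W W Y

Derivation:
After move 1 (U): U=WWWW F=RRGG R=BBRR B=OOBB L=GGOO
After move 2 (F'): F=RGRG U=WWBR R=YBYR D=GOYY L=GWOW
After move 3 (R'): R=BRYY U=WBBO F=RWRR D=GGYG B=YOOB
After move 4 (U'): U=BOWB F=GWRR R=RWYY B=BROB L=YOOW
After move 5 (F): F=RGRW U=BOWO R=WWBY D=YRYG L=YGOG
After move 6 (R'): R=WYWB U=BOWB F=RORO D=YGYW B=GRRB
Query 1: L[1] = G
Query 2: U[2] = W
Query 3: D[3] = W
Query 4: R[1] = Y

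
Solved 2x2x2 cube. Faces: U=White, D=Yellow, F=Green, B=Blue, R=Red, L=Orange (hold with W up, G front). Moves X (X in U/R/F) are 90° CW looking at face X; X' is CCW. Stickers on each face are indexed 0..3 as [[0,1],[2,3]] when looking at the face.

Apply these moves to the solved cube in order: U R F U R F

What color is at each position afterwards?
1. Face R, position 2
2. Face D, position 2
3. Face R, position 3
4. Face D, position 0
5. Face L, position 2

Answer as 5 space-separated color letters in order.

After move 1 (U): U=WWWW F=RRGG R=BBRR B=OOBB L=GGOO
After move 2 (R): R=RBRB U=WRWG F=RYGY D=YBYO B=WOWB
After move 3 (F): F=GRYY U=WROG R=WBGB D=RRYO L=GYOB
After move 4 (U): U=OWGR F=WBYY R=WOGB B=GYWB L=GROB
After move 5 (R): R=GWBO U=OBGY F=WRYO D=RWYG B=RYWB
After move 6 (F): F=YWOR U=OBBR R=GWYO D=BGYG L=GROW
Query 1: R[2] = Y
Query 2: D[2] = Y
Query 3: R[3] = O
Query 4: D[0] = B
Query 5: L[2] = O

Answer: Y Y O B O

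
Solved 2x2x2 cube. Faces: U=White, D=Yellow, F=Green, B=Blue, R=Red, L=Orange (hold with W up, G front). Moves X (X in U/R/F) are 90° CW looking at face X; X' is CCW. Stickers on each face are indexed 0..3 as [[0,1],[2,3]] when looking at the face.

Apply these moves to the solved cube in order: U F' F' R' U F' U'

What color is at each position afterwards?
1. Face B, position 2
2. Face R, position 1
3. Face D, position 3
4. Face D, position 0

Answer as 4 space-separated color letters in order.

Answer: W Y R W

Derivation:
After move 1 (U): U=WWWW F=RRGG R=BBRR B=OOBB L=GGOO
After move 2 (F'): F=RGRG U=WWBR R=YBYR D=GOYY L=GWOW
After move 3 (F'): F=GGRR U=WWYY R=OBGR D=WWYY L=GROB
After move 4 (R'): R=BROG U=WBYO F=GWRY D=WGYR B=YOWB
After move 5 (U): U=YWOB F=BRRY R=YOOG B=GRWB L=GWOB
After move 6 (F'): F=RYBR U=YWYO R=GOWG D=WBYR L=GBOO
After move 7 (U'): U=WOYY F=GBBR R=RYWG B=GOWB L=GROO
Query 1: B[2] = W
Query 2: R[1] = Y
Query 3: D[3] = R
Query 4: D[0] = W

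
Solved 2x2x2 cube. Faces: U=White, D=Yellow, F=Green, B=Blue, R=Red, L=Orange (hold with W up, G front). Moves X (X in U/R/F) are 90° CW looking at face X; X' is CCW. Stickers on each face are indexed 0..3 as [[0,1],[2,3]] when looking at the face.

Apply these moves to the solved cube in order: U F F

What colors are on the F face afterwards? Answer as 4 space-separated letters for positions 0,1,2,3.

After move 1 (U): U=WWWW F=RRGG R=BBRR B=OOBB L=GGOO
After move 2 (F): F=GRGR U=WWOG R=WBWR D=RBYY L=GYOY
After move 3 (F): F=GGRR U=WWYY R=OBGR D=WWYY L=GROB
Query: F face = GGRR

Answer: G G R R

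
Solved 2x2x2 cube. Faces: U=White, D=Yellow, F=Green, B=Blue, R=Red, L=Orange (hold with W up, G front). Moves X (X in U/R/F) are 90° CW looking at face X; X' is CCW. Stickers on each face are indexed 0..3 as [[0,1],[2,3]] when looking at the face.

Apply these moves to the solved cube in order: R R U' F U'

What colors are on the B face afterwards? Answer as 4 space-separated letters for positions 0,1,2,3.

After move 1 (R): R=RRRR U=WGWG F=GYGY D=YBYB B=WBWB
After move 2 (R): R=RRRR U=WYWY F=GBGB D=YWYW B=GBGB
After move 3 (U'): U=YYWW F=OOGB R=GBRR B=RRGB L=GBOO
After move 4 (F): F=GOBO U=YYOB R=WBWR D=RGYW L=GYOW
After move 5 (U'): U=YBYO F=GYBO R=GOWR B=WBGB L=RROW
Query: B face = WBGB

Answer: W B G B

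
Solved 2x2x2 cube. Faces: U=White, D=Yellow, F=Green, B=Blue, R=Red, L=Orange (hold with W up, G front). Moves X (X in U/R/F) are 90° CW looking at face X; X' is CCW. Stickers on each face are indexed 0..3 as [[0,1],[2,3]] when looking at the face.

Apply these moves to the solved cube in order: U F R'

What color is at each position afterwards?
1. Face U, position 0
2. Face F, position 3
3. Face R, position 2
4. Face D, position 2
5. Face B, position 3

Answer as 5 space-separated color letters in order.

Answer: W G W Y B

Derivation:
After move 1 (U): U=WWWW F=RRGG R=BBRR B=OOBB L=GGOO
After move 2 (F): F=GRGR U=WWOG R=WBWR D=RBYY L=GYOY
After move 3 (R'): R=BRWW U=WBOO F=GWGG D=RRYR B=YOBB
Query 1: U[0] = W
Query 2: F[3] = G
Query 3: R[2] = W
Query 4: D[2] = Y
Query 5: B[3] = B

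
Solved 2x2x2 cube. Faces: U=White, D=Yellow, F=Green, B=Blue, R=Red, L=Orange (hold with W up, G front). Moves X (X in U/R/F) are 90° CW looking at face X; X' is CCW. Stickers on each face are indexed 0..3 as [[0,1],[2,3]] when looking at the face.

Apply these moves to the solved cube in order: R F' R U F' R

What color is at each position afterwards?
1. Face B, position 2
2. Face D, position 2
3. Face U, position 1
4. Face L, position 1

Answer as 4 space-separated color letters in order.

After move 1 (R): R=RRRR U=WGWG F=GYGY D=YBYB B=WBWB
After move 2 (F'): F=YYGG U=WGRR R=BRYR D=OOYB L=OGOW
After move 3 (R): R=YBRR U=WYRG F=YOGB D=OWYW B=RBGB
After move 4 (U): U=RWGY F=YBGB R=RBRR B=OGGB L=YOOW
After move 5 (F'): F=BBYG U=RWRR R=WBOR D=OWYW L=YYOG
After move 6 (R): R=OWRB U=RBRG F=BWYW D=OGYO B=RGWB
Query 1: B[2] = W
Query 2: D[2] = Y
Query 3: U[1] = B
Query 4: L[1] = Y

Answer: W Y B Y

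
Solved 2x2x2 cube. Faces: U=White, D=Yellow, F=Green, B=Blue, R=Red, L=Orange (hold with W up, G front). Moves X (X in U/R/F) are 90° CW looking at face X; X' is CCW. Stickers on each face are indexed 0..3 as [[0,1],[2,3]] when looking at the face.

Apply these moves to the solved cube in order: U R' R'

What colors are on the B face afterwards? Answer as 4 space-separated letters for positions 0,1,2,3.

After move 1 (U): U=WWWW F=RRGG R=BBRR B=OOBB L=GGOO
After move 2 (R'): R=BRBR U=WBWO F=RWGW D=YRYG B=YOYB
After move 3 (R'): R=RRBB U=WYWY F=RBGO D=YWYW B=GORB
Query: B face = GORB

Answer: G O R B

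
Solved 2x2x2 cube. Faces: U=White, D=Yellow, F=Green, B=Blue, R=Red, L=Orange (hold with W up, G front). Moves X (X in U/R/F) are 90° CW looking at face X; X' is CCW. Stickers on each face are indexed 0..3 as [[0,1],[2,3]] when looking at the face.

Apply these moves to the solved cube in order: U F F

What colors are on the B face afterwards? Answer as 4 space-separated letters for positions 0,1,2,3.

Answer: O O B B

Derivation:
After move 1 (U): U=WWWW F=RRGG R=BBRR B=OOBB L=GGOO
After move 2 (F): F=GRGR U=WWOG R=WBWR D=RBYY L=GYOY
After move 3 (F): F=GGRR U=WWYY R=OBGR D=WWYY L=GROB
Query: B face = OOBB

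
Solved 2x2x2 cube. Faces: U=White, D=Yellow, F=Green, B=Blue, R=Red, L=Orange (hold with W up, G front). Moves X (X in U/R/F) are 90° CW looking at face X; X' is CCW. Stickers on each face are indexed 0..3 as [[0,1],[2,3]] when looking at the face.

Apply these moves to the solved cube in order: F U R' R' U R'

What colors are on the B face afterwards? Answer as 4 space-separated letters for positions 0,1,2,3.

Answer: W G W B

Derivation:
After move 1 (F): F=GGGG U=WWOO R=WRWR D=RRYY L=OYOY
After move 2 (U): U=OWOW F=WRGG R=BBWR B=OYBB L=GGOY
After move 3 (R'): R=BRBW U=OBOO F=WWGW D=RRYG B=YYRB
After move 4 (R'): R=RWBB U=OROY F=WBGO D=RWYW B=GYRB
After move 5 (U): U=OOYR F=RWGO R=GYBB B=GGRB L=WBOY
After move 6 (R'): R=YBGB U=ORYG F=ROGR D=RWYO B=WGWB
Query: B face = WGWB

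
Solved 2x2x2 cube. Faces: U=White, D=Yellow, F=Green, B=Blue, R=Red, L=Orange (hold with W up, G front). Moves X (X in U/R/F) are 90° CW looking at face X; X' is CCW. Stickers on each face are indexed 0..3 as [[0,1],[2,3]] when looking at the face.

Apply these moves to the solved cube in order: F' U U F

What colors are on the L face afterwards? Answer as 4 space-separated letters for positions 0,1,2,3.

After move 1 (F'): F=GGGG U=WWRR R=YRYR D=OOYY L=OWOW
After move 2 (U): U=RWRW F=YRGG R=BBYR B=OWBB L=GGOW
After move 3 (U): U=RRWW F=BBGG R=OWYR B=GGBB L=YROW
After move 4 (F): F=GBGB U=RRWR R=WWWR D=YOYY L=YOOO
Query: L face = YOOO

Answer: Y O O O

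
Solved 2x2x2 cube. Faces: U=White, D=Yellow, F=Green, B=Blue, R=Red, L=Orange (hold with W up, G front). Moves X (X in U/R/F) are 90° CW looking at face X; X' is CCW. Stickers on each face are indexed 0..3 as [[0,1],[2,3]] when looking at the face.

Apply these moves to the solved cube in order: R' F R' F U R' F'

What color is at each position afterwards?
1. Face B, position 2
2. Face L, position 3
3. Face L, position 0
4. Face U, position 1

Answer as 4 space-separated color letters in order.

Answer: R Y W R

Derivation:
After move 1 (R'): R=RRRR U=WBWB F=GWGW D=YGYG B=YBYB
After move 2 (F): F=GGWW U=WBOO R=WRBR D=RRYG L=OYOG
After move 3 (R'): R=RRWB U=WYOY F=GBWO D=RGYW B=GBRB
After move 4 (F): F=WGOB U=WYGY R=ORYB D=WRYW L=OROG
After move 5 (U): U=GWYY F=OROB R=GBYB B=ORRB L=WGOG
After move 6 (R'): R=BBGY U=GRYO F=OWOY D=WRYB B=WRRB
After move 7 (F'): F=WYOO U=GRBG R=RBWY D=GGYB L=WOOY
Query 1: B[2] = R
Query 2: L[3] = Y
Query 3: L[0] = W
Query 4: U[1] = R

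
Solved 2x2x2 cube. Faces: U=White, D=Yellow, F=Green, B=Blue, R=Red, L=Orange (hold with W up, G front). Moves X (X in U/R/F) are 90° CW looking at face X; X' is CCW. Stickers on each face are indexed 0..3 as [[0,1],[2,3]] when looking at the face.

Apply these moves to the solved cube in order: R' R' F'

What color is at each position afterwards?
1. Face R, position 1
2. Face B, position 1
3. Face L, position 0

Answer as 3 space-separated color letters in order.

After move 1 (R'): R=RRRR U=WBWB F=GWGW D=YGYG B=YBYB
After move 2 (R'): R=RRRR U=WYWY F=GBGB D=YWYW B=GBGB
After move 3 (F'): F=BBGG U=WYRR R=WRYR D=OOYW L=OYOW
Query 1: R[1] = R
Query 2: B[1] = B
Query 3: L[0] = O

Answer: R B O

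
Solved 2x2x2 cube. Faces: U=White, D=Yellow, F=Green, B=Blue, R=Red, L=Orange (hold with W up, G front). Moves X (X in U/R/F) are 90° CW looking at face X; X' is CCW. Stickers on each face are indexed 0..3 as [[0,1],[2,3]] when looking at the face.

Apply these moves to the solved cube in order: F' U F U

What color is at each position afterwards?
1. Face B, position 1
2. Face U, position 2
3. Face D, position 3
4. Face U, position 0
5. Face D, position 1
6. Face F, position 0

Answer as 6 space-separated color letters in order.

Answer: O G Y W B R

Derivation:
After move 1 (F'): F=GGGG U=WWRR R=YRYR D=OOYY L=OWOW
After move 2 (U): U=RWRW F=YRGG R=BBYR B=OWBB L=GGOW
After move 3 (F): F=GYGR U=RWWG R=RBWR D=YBYY L=GOOO
After move 4 (U): U=WRGW F=RBGR R=OWWR B=GOBB L=GYOO
Query 1: B[1] = O
Query 2: U[2] = G
Query 3: D[3] = Y
Query 4: U[0] = W
Query 5: D[1] = B
Query 6: F[0] = R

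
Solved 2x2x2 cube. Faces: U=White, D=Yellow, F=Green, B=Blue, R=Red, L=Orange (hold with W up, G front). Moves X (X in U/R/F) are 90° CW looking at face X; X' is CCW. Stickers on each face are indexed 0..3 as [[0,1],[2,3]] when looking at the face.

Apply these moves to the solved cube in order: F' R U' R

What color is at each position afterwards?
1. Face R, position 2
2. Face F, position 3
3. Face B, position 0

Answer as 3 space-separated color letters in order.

After move 1 (F'): F=GGGG U=WWRR R=YRYR D=OOYY L=OWOW
After move 2 (R): R=YYRR U=WGRG F=GOGY D=OBYB B=RBWB
After move 3 (U'): U=GGWR F=OWGY R=GORR B=YYWB L=RBOW
After move 4 (R): R=RGRO U=GWWY F=OBGB D=OWYY B=RYGB
Query 1: R[2] = R
Query 2: F[3] = B
Query 3: B[0] = R

Answer: R B R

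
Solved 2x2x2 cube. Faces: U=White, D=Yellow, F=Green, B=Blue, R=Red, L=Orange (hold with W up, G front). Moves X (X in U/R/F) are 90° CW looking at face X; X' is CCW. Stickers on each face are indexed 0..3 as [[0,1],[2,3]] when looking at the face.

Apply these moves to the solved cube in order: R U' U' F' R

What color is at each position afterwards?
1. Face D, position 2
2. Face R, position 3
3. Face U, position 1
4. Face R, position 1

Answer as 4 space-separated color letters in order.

After move 1 (R): R=RRRR U=WGWG F=GYGY D=YBYB B=WBWB
After move 2 (U'): U=GGWW F=OOGY R=GYRR B=RRWB L=WBOO
After move 3 (U'): U=GWGW F=WBGY R=OORR B=GYWB L=RROO
After move 4 (F'): F=BYWG U=GWOR R=BOYR D=ROYB L=RWOG
After move 5 (R): R=YBRO U=GYOG F=BOWB D=RWYG B=RYWB
Query 1: D[2] = Y
Query 2: R[3] = O
Query 3: U[1] = Y
Query 4: R[1] = B

Answer: Y O Y B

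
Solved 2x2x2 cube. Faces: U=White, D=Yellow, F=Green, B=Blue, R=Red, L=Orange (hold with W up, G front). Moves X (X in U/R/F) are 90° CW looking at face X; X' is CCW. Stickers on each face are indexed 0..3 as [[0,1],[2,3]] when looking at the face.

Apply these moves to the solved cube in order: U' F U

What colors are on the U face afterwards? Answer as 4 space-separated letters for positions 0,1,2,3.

Answer: O W B W

Derivation:
After move 1 (U'): U=WWWW F=OOGG R=GGRR B=RRBB L=BBOO
After move 2 (F): F=GOGO U=WWOB R=WGWR D=RGYY L=BYOY
After move 3 (U): U=OWBW F=WGGO R=RRWR B=BYBB L=GOOY
Query: U face = OWBW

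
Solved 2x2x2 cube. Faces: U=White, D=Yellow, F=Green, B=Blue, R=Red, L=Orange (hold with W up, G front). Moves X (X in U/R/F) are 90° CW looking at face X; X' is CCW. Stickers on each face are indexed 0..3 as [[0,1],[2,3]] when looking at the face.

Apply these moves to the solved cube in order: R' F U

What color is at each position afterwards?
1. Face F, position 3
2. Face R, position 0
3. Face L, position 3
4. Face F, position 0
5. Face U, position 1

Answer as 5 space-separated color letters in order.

After move 1 (R'): R=RRRR U=WBWB F=GWGW D=YGYG B=YBYB
After move 2 (F): F=GGWW U=WBOO R=WRBR D=RRYG L=OYOG
After move 3 (U): U=OWOB F=WRWW R=YBBR B=OYYB L=GGOG
Query 1: F[3] = W
Query 2: R[0] = Y
Query 3: L[3] = G
Query 4: F[0] = W
Query 5: U[1] = W

Answer: W Y G W W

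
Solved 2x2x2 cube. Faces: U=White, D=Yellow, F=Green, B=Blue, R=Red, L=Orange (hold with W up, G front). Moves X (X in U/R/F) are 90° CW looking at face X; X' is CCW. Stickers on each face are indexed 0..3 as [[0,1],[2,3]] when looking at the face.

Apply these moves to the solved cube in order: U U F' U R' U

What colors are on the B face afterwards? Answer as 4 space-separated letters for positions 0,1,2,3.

Answer: B G O B

Derivation:
After move 1 (U): U=WWWW F=RRGG R=BBRR B=OOBB L=GGOO
After move 2 (U): U=WWWW F=BBGG R=OORR B=GGBB L=RROO
After move 3 (F'): F=BGBG U=WWOR R=YOYR D=ROYY L=RWOW
After move 4 (U): U=OWRW F=YOBG R=GGYR B=RWBB L=BGOW
After move 5 (R'): R=GRGY U=OBRR F=YWBW D=ROYG B=YWOB
After move 6 (U): U=RORB F=GRBW R=YWGY B=BGOB L=YWOW
Query: B face = BGOB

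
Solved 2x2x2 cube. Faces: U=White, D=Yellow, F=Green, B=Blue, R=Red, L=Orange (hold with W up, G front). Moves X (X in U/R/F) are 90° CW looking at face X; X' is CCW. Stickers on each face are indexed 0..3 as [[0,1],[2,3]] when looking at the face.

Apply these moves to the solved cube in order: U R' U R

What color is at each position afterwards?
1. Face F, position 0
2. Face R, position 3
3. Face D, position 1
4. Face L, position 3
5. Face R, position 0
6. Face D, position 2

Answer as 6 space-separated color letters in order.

Answer: B O Y O B Y

Derivation:
After move 1 (U): U=WWWW F=RRGG R=BBRR B=OOBB L=GGOO
After move 2 (R'): R=BRBR U=WBWO F=RWGW D=YRYG B=YOYB
After move 3 (U): U=WWOB F=BRGW R=YOBR B=GGYB L=RWOO
After move 4 (R): R=BYRO U=WROW F=BRGG D=YYYG B=BGWB
Query 1: F[0] = B
Query 2: R[3] = O
Query 3: D[1] = Y
Query 4: L[3] = O
Query 5: R[0] = B
Query 6: D[2] = Y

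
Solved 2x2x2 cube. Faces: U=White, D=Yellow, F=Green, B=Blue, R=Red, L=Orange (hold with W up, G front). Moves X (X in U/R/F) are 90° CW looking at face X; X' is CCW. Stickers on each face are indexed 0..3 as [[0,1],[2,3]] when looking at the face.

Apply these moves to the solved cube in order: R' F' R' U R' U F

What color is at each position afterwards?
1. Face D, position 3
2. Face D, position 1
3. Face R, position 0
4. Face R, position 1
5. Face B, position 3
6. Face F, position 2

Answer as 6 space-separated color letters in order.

After move 1 (R'): R=RRRR U=WBWB F=GWGW D=YGYG B=YBYB
After move 2 (F'): F=WWGG U=WBRR R=GRYR D=OOYG L=OBOW
After move 3 (R'): R=RRGY U=WYRY F=WBGR D=OWYG B=GBOB
After move 4 (U): U=RWYY F=RRGR R=GBGY B=OBOB L=WBOW
After move 5 (R'): R=BYGG U=ROYO F=RWGY D=ORYR B=GBWB
After move 6 (U): U=YROO F=BYGY R=GBGG B=WBWB L=RWOW
After move 7 (F): F=GBYY U=YRWW R=OBOG D=GGYR L=ROOR
Query 1: D[3] = R
Query 2: D[1] = G
Query 3: R[0] = O
Query 4: R[1] = B
Query 5: B[3] = B
Query 6: F[2] = Y

Answer: R G O B B Y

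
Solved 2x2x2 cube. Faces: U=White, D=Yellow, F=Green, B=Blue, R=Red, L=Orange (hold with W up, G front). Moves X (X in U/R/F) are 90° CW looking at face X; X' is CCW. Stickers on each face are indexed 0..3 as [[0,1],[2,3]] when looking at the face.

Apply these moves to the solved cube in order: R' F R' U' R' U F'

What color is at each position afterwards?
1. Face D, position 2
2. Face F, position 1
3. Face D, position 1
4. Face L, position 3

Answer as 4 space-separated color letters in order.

After move 1 (R'): R=RRRR U=WBWB F=GWGW D=YGYG B=YBYB
After move 2 (F): F=GGWW U=WBOO R=WRBR D=RRYG L=OYOG
After move 3 (R'): R=RRWB U=WYOY F=GBWO D=RGYW B=GBRB
After move 4 (U'): U=YYWO F=OYWO R=GBWB B=RRRB L=GBOG
After move 5 (R'): R=BBGW U=YRWR F=OYWO D=RYYO B=WRGB
After move 6 (U): U=WYRR F=BBWO R=WRGW B=GBGB L=OYOG
After move 7 (F'): F=BOBW U=WYWG R=YRRW D=YGYO L=OROR
Query 1: D[2] = Y
Query 2: F[1] = O
Query 3: D[1] = G
Query 4: L[3] = R

Answer: Y O G R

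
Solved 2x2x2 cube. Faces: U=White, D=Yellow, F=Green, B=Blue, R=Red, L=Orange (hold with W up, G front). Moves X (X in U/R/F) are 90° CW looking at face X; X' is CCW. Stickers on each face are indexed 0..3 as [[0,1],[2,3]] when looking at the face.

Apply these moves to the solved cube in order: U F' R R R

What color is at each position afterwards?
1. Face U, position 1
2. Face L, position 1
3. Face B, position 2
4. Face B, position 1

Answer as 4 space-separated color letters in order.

Answer: B W O O

Derivation:
After move 1 (U): U=WWWW F=RRGG R=BBRR B=OOBB L=GGOO
After move 2 (F'): F=RGRG U=WWBR R=YBYR D=GOYY L=GWOW
After move 3 (R): R=YYRB U=WGBG F=RORY D=GBYO B=ROWB
After move 4 (R): R=RYBY U=WOBY F=RBRO D=GWYR B=GOGB
After move 5 (R): R=BRYY U=WBBO F=RWRR D=GGYG B=YOOB
Query 1: U[1] = B
Query 2: L[1] = W
Query 3: B[2] = O
Query 4: B[1] = O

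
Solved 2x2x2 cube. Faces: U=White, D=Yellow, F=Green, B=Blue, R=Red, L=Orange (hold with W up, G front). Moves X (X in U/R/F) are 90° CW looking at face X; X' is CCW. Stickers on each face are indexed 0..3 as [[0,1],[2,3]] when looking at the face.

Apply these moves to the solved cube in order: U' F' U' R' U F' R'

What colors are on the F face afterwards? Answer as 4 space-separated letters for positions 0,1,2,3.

After move 1 (U'): U=WWWW F=OOGG R=GGRR B=RRBB L=BBOO
After move 2 (F'): F=OGOG U=WWGR R=YGYR D=BOYY L=BWOW
After move 3 (U'): U=WRWG F=BWOG R=OGYR B=YGBB L=RROW
After move 4 (R'): R=GROY U=WBWY F=BROG D=BWYG B=YGOB
After move 5 (U): U=WWYB F=GROG R=YGOY B=RROB L=BROW
After move 6 (F'): F=RGGO U=WWYO R=WGBY D=RWYG L=BBOY
After move 7 (R'): R=GYWB U=WOYR F=RWGO D=RGYO B=GRWB
Query: F face = RWGO

Answer: R W G O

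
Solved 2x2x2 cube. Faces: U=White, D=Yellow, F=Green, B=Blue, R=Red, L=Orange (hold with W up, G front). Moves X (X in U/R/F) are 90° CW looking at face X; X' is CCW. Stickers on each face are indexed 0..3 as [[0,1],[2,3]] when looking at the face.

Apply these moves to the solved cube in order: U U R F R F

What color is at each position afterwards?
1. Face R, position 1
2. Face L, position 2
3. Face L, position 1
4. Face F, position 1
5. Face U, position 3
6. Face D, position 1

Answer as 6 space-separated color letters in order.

Answer: W O R G Y G

Derivation:
After move 1 (U): U=WWWW F=RRGG R=BBRR B=OOBB L=GGOO
After move 2 (U): U=WWWW F=BBGG R=OORR B=GGBB L=RROO
After move 3 (R): R=RORO U=WBWG F=BYGY D=YBYG B=WGWB
After move 4 (F): F=GBYY U=WBOR R=WOGO D=RRYG L=RYOB
After move 5 (R): R=GWOO U=WBOY F=GRYG D=RWYW B=RGBB
After move 6 (F): F=YGGR U=WBBY R=OWYO D=OGYW L=RROW
Query 1: R[1] = W
Query 2: L[2] = O
Query 3: L[1] = R
Query 4: F[1] = G
Query 5: U[3] = Y
Query 6: D[1] = G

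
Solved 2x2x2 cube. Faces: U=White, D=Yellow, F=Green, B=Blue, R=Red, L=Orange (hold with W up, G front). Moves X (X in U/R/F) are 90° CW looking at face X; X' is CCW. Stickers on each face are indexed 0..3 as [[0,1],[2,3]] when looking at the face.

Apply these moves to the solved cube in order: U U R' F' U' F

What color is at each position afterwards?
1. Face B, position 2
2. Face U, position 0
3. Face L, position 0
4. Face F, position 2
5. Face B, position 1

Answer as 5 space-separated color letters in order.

After move 1 (U): U=WWWW F=RRGG R=BBRR B=OOBB L=GGOO
After move 2 (U): U=WWWW F=BBGG R=OORR B=GGBB L=RROO
After move 3 (R'): R=OROR U=WBWG F=BWGW D=YBYG B=YGYB
After move 4 (F'): F=WWBG U=WBOO R=BRYR D=ROYG L=RGOW
After move 5 (U'): U=BOWO F=RGBG R=WWYR B=BRYB L=YGOW
After move 6 (F): F=BRGG U=BOWG R=WWOR D=YWYG L=YROO
Query 1: B[2] = Y
Query 2: U[0] = B
Query 3: L[0] = Y
Query 4: F[2] = G
Query 5: B[1] = R

Answer: Y B Y G R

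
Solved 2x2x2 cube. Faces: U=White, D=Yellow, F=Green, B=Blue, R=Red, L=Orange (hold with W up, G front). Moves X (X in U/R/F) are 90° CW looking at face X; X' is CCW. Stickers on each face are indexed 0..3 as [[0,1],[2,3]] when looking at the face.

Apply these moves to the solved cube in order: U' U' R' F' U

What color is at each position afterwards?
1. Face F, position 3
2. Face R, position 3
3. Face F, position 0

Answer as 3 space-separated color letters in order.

Answer: G R B

Derivation:
After move 1 (U'): U=WWWW F=OOGG R=GGRR B=RRBB L=BBOO
After move 2 (U'): U=WWWW F=BBGG R=OORR B=GGBB L=RROO
After move 3 (R'): R=OROR U=WBWG F=BWGW D=YBYG B=YGYB
After move 4 (F'): F=WWBG U=WBOO R=BRYR D=ROYG L=RGOW
After move 5 (U): U=OWOB F=BRBG R=YGYR B=RGYB L=WWOW
Query 1: F[3] = G
Query 2: R[3] = R
Query 3: F[0] = B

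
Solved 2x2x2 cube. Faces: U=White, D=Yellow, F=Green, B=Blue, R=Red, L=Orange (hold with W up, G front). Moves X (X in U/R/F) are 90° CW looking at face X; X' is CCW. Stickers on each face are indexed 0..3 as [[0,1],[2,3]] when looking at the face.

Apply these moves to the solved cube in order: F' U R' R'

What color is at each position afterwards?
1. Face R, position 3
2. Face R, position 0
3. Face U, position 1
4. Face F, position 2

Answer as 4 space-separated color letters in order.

Answer: B R O G

Derivation:
After move 1 (F'): F=GGGG U=WWRR R=YRYR D=OOYY L=OWOW
After move 2 (U): U=RWRW F=YRGG R=BBYR B=OWBB L=GGOW
After move 3 (R'): R=BRBY U=RBRO F=YWGW D=ORYG B=YWOB
After move 4 (R'): R=RYBB U=RORY F=YBGO D=OWYW B=GWRB
Query 1: R[3] = B
Query 2: R[0] = R
Query 3: U[1] = O
Query 4: F[2] = G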